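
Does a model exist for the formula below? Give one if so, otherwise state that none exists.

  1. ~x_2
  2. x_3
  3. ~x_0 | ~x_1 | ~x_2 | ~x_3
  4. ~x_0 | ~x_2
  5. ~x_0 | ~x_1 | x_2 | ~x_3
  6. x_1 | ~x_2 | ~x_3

Unit clause (~x_2) forces x_2 = False.
Unit clause (x_3) forces x_3 = True.
Set x_0 = False.
Set x_1 = True.
All clauses satisfied.

x_0 = False; x_1 = True; x_2 = False; x_3 = True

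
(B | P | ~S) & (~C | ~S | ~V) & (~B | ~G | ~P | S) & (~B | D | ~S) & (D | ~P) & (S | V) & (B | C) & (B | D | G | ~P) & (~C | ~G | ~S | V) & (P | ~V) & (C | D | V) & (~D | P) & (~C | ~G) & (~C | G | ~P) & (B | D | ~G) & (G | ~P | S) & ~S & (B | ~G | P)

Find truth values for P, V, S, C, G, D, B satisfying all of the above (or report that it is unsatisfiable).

Unsatisfiable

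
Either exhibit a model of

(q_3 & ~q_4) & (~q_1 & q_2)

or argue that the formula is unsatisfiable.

q_1: False; q_2: True; q_3: True; q_4: False

  q_3 & ~q_4 = True
    ~q_4 = True
  ~q_1 & q_2 = True
    ~q_1 = True
Both conjuncts True, so the formula holds.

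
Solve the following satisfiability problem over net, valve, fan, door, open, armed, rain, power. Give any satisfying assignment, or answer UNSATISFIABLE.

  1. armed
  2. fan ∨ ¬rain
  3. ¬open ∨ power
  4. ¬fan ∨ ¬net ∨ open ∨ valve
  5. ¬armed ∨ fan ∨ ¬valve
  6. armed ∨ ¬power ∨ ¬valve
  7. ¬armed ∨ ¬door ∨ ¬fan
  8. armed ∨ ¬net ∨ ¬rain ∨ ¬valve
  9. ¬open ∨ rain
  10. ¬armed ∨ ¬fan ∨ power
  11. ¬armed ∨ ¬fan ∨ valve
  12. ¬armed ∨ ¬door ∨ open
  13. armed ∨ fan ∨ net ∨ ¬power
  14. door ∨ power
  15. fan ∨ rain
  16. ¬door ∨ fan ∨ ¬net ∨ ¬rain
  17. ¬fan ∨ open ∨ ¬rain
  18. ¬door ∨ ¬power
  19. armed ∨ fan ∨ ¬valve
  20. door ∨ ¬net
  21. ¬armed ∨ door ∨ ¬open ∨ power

Unit clause (armed) forces armed = True.
Try net = True:
  (door ∨ ¬net) forces door = True.
  (¬armed ∨ ¬door ∨ ¬fan) forces fan = False.
  (fan ∨ ¬rain) forces rain = False.
  clause (fan ∨ rain) is falsified — backtrack.
So net = False.
Set valve = True.
  then (¬armed ∨ fan ∨ ¬valve) forces fan = True.
  then (¬armed ∨ ¬door ∨ ¬fan) forces door = False.
  then (¬armed ∨ ¬fan ∨ power) forces power = True.
Set open = False.
  then (¬fan ∨ open ∨ ¬rain) forces rain = False.
All clauses satisfied.

net = False, valve = True, fan = True, door = False, open = False, armed = True, rain = False, power = True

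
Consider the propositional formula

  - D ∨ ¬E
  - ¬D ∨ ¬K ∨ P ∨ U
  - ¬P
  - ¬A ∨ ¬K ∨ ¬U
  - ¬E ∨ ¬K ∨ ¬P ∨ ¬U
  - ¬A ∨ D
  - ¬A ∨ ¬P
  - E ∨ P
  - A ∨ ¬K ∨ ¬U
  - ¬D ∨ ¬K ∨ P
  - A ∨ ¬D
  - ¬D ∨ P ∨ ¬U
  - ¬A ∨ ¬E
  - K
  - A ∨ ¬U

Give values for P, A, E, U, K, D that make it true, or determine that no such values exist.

Unsatisfiable — no assignment works.

Case P = True:
  Clause (¬P) is falsified — contradiction.
Case P = False:
  (E ∨ P) forces E = True.
  (D ∨ ¬E) forces D = True.
  (¬D ∨ ¬K ∨ P) forces K = False.
  Clause (K) is falsified — contradiction.
Both cases fail, so the formula is unsatisfiable.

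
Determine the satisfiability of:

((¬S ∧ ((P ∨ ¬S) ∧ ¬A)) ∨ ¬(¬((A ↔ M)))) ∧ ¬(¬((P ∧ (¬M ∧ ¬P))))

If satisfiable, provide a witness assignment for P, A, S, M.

Unsatisfiable

The conjunct ¬(¬((P ∧ (¬M ∧ ¬P)))) is unsatisfiable on its own:
  P=F, M=F: evaluates to False.
  P=F, M=T: evaluates to False.
  P=T, M=F: evaluates to False.
  P=T, M=T: evaluates to False.
So the whole conjunction is unsatisfiable.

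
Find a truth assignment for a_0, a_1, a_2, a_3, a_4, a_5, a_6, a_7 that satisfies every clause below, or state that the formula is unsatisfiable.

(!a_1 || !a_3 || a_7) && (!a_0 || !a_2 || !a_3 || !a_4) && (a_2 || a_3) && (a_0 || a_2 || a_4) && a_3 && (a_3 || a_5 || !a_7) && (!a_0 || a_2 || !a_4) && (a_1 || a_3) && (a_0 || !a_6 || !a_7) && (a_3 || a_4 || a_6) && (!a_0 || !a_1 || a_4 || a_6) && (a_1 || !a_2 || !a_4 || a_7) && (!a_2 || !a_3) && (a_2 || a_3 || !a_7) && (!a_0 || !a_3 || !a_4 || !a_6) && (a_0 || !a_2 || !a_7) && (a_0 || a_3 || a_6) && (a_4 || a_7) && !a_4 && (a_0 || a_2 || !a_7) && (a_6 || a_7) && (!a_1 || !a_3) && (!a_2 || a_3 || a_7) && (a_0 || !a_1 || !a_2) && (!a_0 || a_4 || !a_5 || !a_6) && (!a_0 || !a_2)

Unit clause (a_3) forces a_3 = True.
In (!a_2 || !a_3) only !a_2 is left, so a_2 = False.
Unit clause (!a_4) forces a_4 = False.
In (!a_1 || !a_3) only !a_1 is left, so a_1 = False.
In (a_0 || a_2 || a_4) only a_0 is left, so a_0 = True.
In (a_4 || a_7) only a_7 is left, so a_7 = True.
Set a_5 = False.
Set a_6 = True.
All clauses satisfied.

a_0 = True, a_1 = False, a_2 = False, a_3 = True, a_4 = False, a_5 = False, a_6 = True, a_7 = True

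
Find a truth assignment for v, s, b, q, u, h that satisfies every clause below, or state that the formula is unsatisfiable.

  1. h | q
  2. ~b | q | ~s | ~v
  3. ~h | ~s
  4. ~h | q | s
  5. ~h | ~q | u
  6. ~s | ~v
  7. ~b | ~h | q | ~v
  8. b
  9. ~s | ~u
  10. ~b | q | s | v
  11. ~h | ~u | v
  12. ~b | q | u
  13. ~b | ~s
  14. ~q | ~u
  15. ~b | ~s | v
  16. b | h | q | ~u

Unit clause (b) forces b = True.
In (~b | ~s) only ~s is left, so s = False.
Set v = False.
  then (~b | q | s | v) forces q = True.
  then (~q | ~u) forces u = False.
  then (~h | ~q | u) forces h = False.
All clauses satisfied.

v = False; s = False; b = True; q = True; u = False; h = False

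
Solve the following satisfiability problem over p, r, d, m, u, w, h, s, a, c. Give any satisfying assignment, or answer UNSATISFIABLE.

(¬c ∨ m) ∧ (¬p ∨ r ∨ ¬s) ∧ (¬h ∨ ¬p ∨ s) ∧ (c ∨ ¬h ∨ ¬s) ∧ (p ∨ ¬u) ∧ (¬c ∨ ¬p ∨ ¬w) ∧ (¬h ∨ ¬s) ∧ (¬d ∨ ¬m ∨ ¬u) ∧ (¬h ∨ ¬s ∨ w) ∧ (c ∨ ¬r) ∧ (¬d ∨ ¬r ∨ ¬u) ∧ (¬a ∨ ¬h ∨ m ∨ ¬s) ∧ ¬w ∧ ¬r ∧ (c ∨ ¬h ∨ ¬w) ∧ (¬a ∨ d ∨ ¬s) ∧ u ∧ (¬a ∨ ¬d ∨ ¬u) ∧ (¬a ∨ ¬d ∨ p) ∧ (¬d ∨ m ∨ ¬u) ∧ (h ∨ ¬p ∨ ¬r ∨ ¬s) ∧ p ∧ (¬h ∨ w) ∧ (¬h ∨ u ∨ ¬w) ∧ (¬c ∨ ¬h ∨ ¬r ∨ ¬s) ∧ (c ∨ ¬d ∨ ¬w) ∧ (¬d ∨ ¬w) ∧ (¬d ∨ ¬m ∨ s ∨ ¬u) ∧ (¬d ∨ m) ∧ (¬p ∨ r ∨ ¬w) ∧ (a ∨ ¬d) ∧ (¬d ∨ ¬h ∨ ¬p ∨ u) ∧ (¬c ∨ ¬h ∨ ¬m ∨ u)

p=T; r=F; d=F; m=T; u=T; w=F; h=F; s=F; a=F; c=F

Unit clause (¬w) forces w = False.
Unit clause (¬r) forces r = False.
Unit clause (u) forces u = True.
Unit clause (p) forces p = True.
In (¬h ∨ w) only ¬h is left, so h = False.
In (¬p ∨ r ∨ ¬s) only ¬s is left, so s = False.
Set d = False.
Set m = True.
Set a = False.
Set c = False.
All clauses satisfied.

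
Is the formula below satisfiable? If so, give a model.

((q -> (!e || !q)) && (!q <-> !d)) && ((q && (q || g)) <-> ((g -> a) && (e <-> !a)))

d = False, g = False, a = False, q = False, e = False

  (q -> (!e || !q)) && (!q <-> !d) = True
    q -> (!e || !q) = True
      !e || !q = True
        !e = True
        !q = True
    !q <-> !d = True
      !q = True
      !d = True
  (q && (q || g)) <-> ((g -> a) && (e <-> !a)) = True
    q && (q || g) = False
      q || g = False
    (g -> a) && (e <-> !a) = False
      g -> a = True
      e <-> !a = False
        !a = True
Both conjuncts True, so the formula holds.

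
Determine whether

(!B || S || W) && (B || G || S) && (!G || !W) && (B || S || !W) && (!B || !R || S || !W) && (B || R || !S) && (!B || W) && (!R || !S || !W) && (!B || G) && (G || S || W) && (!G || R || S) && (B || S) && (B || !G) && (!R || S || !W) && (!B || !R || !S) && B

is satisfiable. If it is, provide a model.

No satisfying assignment exists.

Case B = True:
  (!B || W) forces W = True.
  (!G || !W) forces G = False.
  Clause (!B || G) is falsified — contradiction.
Case B = False:
  Clause (B) is falsified — contradiction.
Both cases fail, so the formula is unsatisfiable.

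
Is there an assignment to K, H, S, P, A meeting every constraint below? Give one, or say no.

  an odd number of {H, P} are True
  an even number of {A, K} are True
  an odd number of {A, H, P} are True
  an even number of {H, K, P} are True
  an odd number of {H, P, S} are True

Unsatisfiable — no assignment works.

Adding constraints 2, 3, 4 mod 2: every variable appears an even number of times on the left, so the left side is 0.
But the right sides sum to 1 (mod 2). 0 ≠ 1 — the system is inconsistent.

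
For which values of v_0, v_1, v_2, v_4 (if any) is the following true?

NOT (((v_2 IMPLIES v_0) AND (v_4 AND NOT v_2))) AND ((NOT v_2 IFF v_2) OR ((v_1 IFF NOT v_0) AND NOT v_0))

v_0 = False, v_1 = True, v_2 = True, v_4 = False

  NOT (((v_2 IMPLIES v_0) AND (v_4 AND NOT v_2))) = True
    (v_2 IMPLIES v_0) AND (v_4 AND NOT v_2) = False
      v_2 IMPLIES v_0 = False
      v_4 AND NOT v_2 = False
        NOT v_2 = False
  (NOT v_2 IFF v_2) OR ((v_1 IFF NOT v_0) AND NOT v_0) = True
    NOT v_2 IFF v_2 = False
      NOT v_2 = False
    (v_1 IFF NOT v_0) AND NOT v_0 = True
      v_1 IFF NOT v_0 = True
        NOT v_0 = True
      NOT v_0 = True
Both conjuncts True, so the formula holds.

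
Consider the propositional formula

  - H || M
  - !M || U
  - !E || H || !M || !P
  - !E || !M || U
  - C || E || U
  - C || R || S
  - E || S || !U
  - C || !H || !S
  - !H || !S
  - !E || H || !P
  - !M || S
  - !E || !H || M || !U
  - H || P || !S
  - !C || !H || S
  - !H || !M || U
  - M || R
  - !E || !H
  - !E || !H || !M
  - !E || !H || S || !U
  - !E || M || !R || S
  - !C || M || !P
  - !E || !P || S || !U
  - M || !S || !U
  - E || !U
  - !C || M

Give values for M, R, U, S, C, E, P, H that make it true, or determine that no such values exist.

No satisfying assignment exists.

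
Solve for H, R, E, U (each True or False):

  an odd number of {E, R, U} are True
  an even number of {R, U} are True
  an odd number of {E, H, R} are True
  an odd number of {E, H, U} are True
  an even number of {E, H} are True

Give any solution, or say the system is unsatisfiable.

H = True; R = True; E = True; U = True

{E, R, U}: 3 true → odd ✓
{R, U}: 2 true → even ✓
{E, H, R}: 3 true → odd ✓
{E, H, U}: 3 true → odd ✓
{E, H}: 2 true → even ✓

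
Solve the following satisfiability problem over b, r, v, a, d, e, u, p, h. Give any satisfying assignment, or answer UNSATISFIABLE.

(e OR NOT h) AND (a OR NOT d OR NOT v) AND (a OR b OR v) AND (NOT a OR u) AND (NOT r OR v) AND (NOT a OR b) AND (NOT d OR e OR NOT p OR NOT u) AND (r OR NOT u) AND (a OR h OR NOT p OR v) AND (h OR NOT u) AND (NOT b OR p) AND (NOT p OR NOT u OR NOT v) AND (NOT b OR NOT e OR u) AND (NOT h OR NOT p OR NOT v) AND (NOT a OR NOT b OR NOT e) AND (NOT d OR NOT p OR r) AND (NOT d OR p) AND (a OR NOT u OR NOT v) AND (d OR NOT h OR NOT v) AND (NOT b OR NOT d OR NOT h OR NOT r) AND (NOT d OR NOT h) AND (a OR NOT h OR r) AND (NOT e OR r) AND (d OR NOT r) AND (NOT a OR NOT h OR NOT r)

Set b = False.
  then (NOT a OR b) forces a = False.
  then (a OR b OR v) forces v = True.
  then (a OR NOT u OR NOT v) forces u = False.
  then (a OR NOT d OR NOT v) forces d = False.
  then (d OR NOT h OR NOT v) forces h = False.
  then (d OR NOT r) forces r = False.
  then (NOT e OR r) forces e = False.
Set p = False.
All clauses satisfied.

b=F, r=F, v=T, a=F, d=F, e=F, u=F, p=F, h=F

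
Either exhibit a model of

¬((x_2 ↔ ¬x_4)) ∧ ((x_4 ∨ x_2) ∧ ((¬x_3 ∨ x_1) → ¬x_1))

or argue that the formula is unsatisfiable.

x_1 = False, x_2 = True, x_3 = False, x_4 = True

  ¬((x_2 ↔ ¬x_4)) = True
    x_2 ↔ ¬x_4 = False
      ¬x_4 = False
  (x_4 ∨ x_2) ∧ ((¬x_3 ∨ x_1) → ¬x_1) = True
    x_4 ∨ x_2 = True
    (¬x_3 ∨ x_1) → ¬x_1 = True
      ¬x_3 ∨ x_1 = True
        ¬x_3 = True
      ¬x_1 = True
Both conjuncts True, so the formula holds.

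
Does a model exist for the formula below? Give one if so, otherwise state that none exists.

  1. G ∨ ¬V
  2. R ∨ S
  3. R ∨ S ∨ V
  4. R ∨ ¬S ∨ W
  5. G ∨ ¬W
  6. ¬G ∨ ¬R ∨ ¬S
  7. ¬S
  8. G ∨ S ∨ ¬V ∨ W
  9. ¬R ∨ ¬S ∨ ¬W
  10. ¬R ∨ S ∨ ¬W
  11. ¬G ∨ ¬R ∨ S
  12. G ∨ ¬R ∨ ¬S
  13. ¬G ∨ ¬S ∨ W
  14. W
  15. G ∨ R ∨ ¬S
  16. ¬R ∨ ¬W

UNSATISFIABLE

Case S = True:
  Clause (¬S) is falsified — contradiction.
Case S = False:
  (R ∨ S) forces R = True.
  (¬R ∨ S ∨ ¬W) forces W = False.
  Clause (W) is falsified — contradiction.
Both cases fail, so the formula is unsatisfiable.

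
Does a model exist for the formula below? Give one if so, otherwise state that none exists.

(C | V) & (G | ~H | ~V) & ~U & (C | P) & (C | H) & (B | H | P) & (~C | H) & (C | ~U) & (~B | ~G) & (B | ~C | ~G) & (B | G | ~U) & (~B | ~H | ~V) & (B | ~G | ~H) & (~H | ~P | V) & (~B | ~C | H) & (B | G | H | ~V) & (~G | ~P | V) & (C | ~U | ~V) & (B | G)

Unit clause (~U) forces U = False.
Set C = True.
  then (~C | H) forces H = True.
Try P = True:
  (~H | ~P | V) forces V = True.
  (G | ~H | ~V) forces G = True.
  (~B | ~G) forces B = False.
  clause (B | ~C | ~G) is falsified — backtrack.
So P = False.
Set B = True.
  then (~B | ~G) forces G = False.
  then (~B | ~H | ~V) forces V = False.
All clauses satisfied.

C: True, P: False, B: True, H: True, V: False, U: False, G: False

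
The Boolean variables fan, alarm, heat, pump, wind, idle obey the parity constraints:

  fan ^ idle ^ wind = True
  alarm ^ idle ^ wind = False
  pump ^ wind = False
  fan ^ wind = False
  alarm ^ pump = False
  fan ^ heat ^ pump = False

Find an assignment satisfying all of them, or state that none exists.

Unsatisfiable

Adding constraints 1, 2, 3, 4, 5 mod 2: every variable appears an even number of times on the left, so the left side is 0.
But the right sides sum to 1 (mod 2). 0 ≠ 1 — the system is inconsistent.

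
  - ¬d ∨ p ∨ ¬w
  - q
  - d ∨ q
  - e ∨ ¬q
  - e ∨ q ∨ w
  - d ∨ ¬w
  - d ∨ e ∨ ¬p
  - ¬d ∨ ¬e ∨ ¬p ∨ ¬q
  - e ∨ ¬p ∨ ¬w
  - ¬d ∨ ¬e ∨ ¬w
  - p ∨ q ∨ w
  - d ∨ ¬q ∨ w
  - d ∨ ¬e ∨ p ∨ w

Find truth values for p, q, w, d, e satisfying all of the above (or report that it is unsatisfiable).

p=F; q=T; w=F; d=T; e=T

Unit clause (q) forces q = True.
In (e ∨ ¬q) only e is left, so e = True.
Try p = True:
  (¬d ∨ ¬e ∨ ¬p ∨ ¬q) forces d = False.
  (d ∨ ¬w) forces w = False.
  clause (d ∨ ¬q ∨ w) is falsified — backtrack.
So p = False.
Set w = False.
  then (d ∨ ¬q ∨ w) forces d = True.
All clauses satisfied.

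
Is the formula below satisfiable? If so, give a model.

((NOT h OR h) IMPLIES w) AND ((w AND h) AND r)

h=T, r=T, w=T

  (NOT h OR h) IMPLIES w = True
    NOT h OR h = True
      NOT h = False
  (w AND h) AND r = True
    w AND h = True
Both conjuncts True, so the formula holds.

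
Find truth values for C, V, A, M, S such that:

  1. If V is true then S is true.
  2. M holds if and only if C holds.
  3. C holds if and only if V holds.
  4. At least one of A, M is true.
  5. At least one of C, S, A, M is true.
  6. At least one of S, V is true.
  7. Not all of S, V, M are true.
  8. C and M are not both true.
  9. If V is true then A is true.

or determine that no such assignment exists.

C = False, V = False, A = True, M = False, S = True

  (1) V=F ⇒ S: vacuous ✓
  (2) M=F, C=F — same ✓
  (3) C=F, V=F — same ✓
  (4) {A, M}: 1 true — at least one ✓
  (5) {C, S, A, M}: 2 true — at least one ✓
  (6) {S, V}: 1 true — at least one ✓
  (7) {S, V, M}: 1/3 true — not all ✓
  (8) C=F, M=F — not both ✓
  (9) V=F ⇒ A: vacuous ✓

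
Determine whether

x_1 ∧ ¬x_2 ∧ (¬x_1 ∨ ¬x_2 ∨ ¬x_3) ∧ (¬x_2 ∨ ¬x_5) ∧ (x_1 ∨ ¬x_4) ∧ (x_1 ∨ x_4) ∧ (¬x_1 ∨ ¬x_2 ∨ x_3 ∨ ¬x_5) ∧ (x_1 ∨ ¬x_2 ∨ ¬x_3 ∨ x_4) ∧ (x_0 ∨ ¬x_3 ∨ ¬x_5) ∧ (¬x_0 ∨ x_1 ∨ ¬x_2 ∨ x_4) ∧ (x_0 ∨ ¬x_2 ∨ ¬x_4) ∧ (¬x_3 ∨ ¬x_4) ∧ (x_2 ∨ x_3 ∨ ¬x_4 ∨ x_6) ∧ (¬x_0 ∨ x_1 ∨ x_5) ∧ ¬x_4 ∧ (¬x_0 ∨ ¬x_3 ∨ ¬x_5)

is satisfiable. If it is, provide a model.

x_0=T; x_1=T; x_2=F; x_3=F; x_4=F; x_5=T; x_6=T

Unit clause (x_1) forces x_1 = True.
Unit clause (¬x_2) forces x_2 = False.
Unit clause (¬x_4) forces x_4 = False.
Set x_0 = True.
Set x_3 = False.
Set x_5 = True.
Set x_6 = True.
All clauses satisfied.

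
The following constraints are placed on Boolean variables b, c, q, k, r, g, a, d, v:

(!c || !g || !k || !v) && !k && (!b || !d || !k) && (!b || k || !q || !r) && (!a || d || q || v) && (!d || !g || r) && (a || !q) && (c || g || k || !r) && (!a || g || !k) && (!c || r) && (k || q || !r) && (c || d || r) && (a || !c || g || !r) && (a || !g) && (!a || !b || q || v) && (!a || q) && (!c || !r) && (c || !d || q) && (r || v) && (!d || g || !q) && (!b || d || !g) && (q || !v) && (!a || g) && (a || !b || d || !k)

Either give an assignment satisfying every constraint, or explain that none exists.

Unit clause (!k) forces k = False.
Set b = False.
Try c = True:
  (!c || r) forces r = True.
  clause (!c || !r) is falsified — backtrack.
So c = False.
Try q = False:
  (k || q || !r) forces r = False.
  (c || d || r) forces d = True.
  clause (c || !d || q) is falsified — backtrack.
So q = True.
  then (a || !q) forces a = True.
  then (!a || g) forces g = True.
Set r = True.
Set d = False.
Set v = False.
All clauses satisfied.

b = False, c = False, q = True, k = False, r = True, g = True, a = True, d = False, v = False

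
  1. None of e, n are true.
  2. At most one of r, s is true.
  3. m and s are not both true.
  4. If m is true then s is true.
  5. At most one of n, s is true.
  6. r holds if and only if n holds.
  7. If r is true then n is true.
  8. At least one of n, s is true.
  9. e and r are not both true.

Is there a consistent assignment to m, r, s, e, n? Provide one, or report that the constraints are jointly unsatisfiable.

m: False; r: False; s: True; e: False; n: False

  (1) {e, n}: 0 true — none ✓
  (2) {r, s}: 1 true — at most one ✓
  (3) m=F, s=T — not both ✓
  (4) m=F ⇒ s: vacuous ✓
  (5) {n, s}: 1 true — at most one ✓
  (6) r=F, n=F — same ✓
  (7) r=F ⇒ n: vacuous ✓
  (8) {n, s}: 1 true — at least one ✓
  (9) e=F, r=F — not both ✓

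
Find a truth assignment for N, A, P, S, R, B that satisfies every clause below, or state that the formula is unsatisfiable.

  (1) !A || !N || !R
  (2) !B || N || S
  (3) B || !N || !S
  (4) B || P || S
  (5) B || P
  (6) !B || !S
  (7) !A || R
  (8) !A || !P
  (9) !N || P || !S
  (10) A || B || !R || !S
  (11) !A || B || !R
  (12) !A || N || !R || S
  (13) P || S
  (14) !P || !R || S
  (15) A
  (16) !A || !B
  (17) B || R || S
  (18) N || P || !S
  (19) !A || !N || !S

Unsatisfiable

Case P = True:
  (!A || !P) forces A = False.
  Clause (A) is falsified — contradiction.
Case P = False:
  (B || P) forces B = True.
  (!B || !S) forces S = False.
  Clause (P || S) is falsified — contradiction.
Both cases fail, so the formula is unsatisfiable.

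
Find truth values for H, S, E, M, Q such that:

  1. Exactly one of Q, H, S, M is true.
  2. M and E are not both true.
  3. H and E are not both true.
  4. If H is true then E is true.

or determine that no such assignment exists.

H = False; S = False; E = True; M = False; Q = True

  (1) {Q, H, S, M}: 1 true — exactly one ✓
  (2) M=F, E=T — not both ✓
  (3) H=F, E=T — not both ✓
  (4) H=F ⇒ E: vacuous ✓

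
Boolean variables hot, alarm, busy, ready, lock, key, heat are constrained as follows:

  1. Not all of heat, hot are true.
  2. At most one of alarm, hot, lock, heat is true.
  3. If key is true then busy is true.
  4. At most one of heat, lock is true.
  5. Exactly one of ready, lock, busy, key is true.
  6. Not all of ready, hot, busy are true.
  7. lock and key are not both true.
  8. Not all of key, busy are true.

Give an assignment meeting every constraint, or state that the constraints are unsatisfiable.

hot=F; alarm=T; busy=T; ready=F; lock=F; key=F; heat=F

  (1) {heat, hot}: 0/2 true — not all ✓
  (2) {alarm, hot, lock, heat}: 1 true — at most one ✓
  (3) key=F ⇒ busy: vacuous ✓
  (4) {heat, lock}: 0 true — at most one ✓
  (5) {ready, lock, busy, key}: 1 true — exactly one ✓
  (6) {ready, hot, busy}: 1/3 true — not all ✓
  (7) lock=F, key=F — not both ✓
  (8) {key, busy}: 1/2 true — not all ✓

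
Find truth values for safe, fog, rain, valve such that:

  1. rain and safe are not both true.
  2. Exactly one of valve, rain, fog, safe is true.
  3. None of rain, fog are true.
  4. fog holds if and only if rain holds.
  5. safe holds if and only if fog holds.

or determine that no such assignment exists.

safe: False, fog: False, rain: False, valve: True

  (1) rain=F, safe=F — not both ✓
  (2) {valve, rain, fog, safe}: 1 true — exactly one ✓
  (3) {rain, fog}: 0 true — none ✓
  (4) fog=F, rain=F — same ✓
  (5) safe=F, fog=F — same ✓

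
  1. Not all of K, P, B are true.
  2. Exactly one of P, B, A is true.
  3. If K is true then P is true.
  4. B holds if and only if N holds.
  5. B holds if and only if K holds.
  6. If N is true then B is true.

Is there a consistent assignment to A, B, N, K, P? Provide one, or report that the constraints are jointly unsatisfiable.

A: False, B: False, N: False, K: False, P: True

  (1) {K, P, B}: 1/3 true — not all ✓
  (2) {P, B, A}: 1 true — exactly one ✓
  (3) K=F ⇒ P: vacuous ✓
  (4) B=F, N=F — same ✓
  (5) B=F, K=F — same ✓
  (6) N=F ⇒ B: vacuous ✓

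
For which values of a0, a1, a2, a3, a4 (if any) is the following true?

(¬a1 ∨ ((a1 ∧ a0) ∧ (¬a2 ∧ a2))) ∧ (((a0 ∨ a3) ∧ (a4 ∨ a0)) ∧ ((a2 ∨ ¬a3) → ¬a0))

a0 = False, a1 = False, a2 = False, a3 = True, a4 = True

  ¬a1 ∨ ((a1 ∧ a0) ∧ (¬a2 ∧ a2)) = True
    ¬a1 = True
    (a1 ∧ a0) ∧ (¬a2 ∧ a2) = False
      a1 ∧ a0 = False
      ¬a2 ∧ a2 = False
        ¬a2 = True
  ((a0 ∨ a3) ∧ (a4 ∨ a0)) ∧ ((a2 ∨ ¬a3) → ¬a0) = True
    (a0 ∨ a3) ∧ (a4 ∨ a0) = True
      a0 ∨ a3 = True
      a4 ∨ a0 = True
    (a2 ∨ ¬a3) → ¬a0 = True
      a2 ∨ ¬a3 = False
        ¬a3 = False
      ¬a0 = True
Both conjuncts True, so the formula holds.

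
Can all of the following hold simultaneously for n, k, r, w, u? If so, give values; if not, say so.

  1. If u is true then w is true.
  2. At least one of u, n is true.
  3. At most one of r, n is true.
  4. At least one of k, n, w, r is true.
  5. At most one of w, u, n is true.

n = True, k = True, r = False, w = False, u = False

  (1) u=F ⇒ w: vacuous ✓
  (2) {u, n}: 1 true — at least one ✓
  (3) {r, n}: 1 true — at most one ✓
  (4) {k, n, w, r}: 2 true — at least one ✓
  (5) {w, u, n}: 1 true — at most one ✓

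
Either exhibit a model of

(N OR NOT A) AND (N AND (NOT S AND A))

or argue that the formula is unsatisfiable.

N = True, S = False, A = True

  N OR NOT A = True
    NOT A = False
  N AND (NOT S AND A) = True
    NOT S AND A = True
      NOT S = True
Both conjuncts True, so the formula holds.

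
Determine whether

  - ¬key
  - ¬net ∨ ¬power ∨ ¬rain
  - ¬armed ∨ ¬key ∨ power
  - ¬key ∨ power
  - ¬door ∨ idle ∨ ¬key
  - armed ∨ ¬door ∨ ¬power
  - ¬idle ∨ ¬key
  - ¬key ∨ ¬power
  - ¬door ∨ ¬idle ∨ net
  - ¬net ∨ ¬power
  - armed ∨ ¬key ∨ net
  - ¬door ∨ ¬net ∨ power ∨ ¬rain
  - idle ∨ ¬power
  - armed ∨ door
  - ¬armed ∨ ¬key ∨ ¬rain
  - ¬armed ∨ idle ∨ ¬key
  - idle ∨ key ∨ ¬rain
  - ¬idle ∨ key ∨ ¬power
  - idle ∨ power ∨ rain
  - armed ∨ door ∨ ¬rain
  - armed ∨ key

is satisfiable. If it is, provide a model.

Unit clause (¬key) forces key = False.
In (armed ∨ key) only armed is left, so armed = True.
Set rain = False.
Set net = True.
  then (¬net ∨ ¬power) forces power = False.
  then (idle ∨ power ∨ rain) forces idle = True.
Set door = True.
All clauses satisfied.

rain = False; net = True; idle = True; key = False; power = False; armed = True; door = True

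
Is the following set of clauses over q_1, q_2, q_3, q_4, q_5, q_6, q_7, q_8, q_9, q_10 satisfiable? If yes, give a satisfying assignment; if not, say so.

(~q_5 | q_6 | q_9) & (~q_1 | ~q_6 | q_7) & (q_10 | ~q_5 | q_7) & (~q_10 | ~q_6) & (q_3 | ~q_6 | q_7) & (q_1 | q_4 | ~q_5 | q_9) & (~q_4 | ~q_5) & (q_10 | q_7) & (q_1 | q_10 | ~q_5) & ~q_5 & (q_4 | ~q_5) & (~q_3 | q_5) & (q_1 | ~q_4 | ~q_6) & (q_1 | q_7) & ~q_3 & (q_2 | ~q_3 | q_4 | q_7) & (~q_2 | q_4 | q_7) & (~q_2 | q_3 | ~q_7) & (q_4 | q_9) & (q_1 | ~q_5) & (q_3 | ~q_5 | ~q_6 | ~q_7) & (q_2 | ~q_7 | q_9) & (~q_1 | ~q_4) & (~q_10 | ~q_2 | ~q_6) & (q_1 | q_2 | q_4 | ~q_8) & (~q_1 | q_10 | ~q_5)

q_1 = False, q_2 = False, q_3 = False, q_4 = True, q_5 = False, q_6 = False, q_7 = True, q_8 = False, q_9 = True, q_10 = True

Unit clause (~q_5) forces q_5 = False.
In (~q_3 | q_5) only ~q_3 is left, so q_3 = False.
Set q_1 = False.
  then (q_1 | q_7) forces q_7 = True.
  then (~q_2 | q_3 | ~q_7) forces q_2 = False.
  then (q_2 | ~q_7 | q_9) forces q_9 = True.
Set q_4 = True.
  then (q_1 | ~q_4 | ~q_6) forces q_6 = False.
Set q_8 = False.
Set q_10 = True.
All clauses satisfied.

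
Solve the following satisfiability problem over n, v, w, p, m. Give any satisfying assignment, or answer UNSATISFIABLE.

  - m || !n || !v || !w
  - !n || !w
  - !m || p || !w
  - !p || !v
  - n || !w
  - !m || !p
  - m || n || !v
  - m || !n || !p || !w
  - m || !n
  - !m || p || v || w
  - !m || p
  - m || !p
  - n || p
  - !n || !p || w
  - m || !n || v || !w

Case p = True:
  (!p || !v) forces v = False.
  (!m || !p) forces m = False.
  Clause (m || !p) is falsified — contradiction.
Case p = False:
  (!m || p) forces m = False.
  (m || !n) forces n = False.
  Clause (n || p) is falsified — contradiction.
Both cases fail, so the formula is unsatisfiable.

UNSATISFIABLE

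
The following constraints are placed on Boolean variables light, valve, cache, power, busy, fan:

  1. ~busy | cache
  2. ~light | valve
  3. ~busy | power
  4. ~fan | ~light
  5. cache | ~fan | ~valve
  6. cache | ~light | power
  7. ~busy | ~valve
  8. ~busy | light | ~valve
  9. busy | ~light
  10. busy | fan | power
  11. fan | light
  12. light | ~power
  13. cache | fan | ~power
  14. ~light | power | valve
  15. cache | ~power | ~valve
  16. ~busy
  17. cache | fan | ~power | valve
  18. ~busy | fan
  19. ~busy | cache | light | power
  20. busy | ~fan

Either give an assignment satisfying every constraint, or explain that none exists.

Case busy = True:
  Clause (~busy) is falsified — contradiction.
Case busy = False:
  (busy | ~light) forces light = False.
  (fan | light) forces fan = True.
  Clause (busy | ~fan) is falsified — contradiction.
Both cases fail, so the formula is unsatisfiable.

UNSATISFIABLE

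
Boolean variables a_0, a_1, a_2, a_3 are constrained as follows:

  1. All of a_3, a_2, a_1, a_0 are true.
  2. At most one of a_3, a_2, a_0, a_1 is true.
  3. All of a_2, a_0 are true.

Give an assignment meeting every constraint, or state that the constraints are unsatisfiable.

Case a_0 = True:
  (1) forces a_3 = True.
  Constraint (2) is violated (a_3=T, a_0=T) — contradiction.
Case a_0 = False:
  Constraint (1) is violated (a_0=F) — contradiction.
Both cases fail — unsatisfiable.

No satisfying assignment exists.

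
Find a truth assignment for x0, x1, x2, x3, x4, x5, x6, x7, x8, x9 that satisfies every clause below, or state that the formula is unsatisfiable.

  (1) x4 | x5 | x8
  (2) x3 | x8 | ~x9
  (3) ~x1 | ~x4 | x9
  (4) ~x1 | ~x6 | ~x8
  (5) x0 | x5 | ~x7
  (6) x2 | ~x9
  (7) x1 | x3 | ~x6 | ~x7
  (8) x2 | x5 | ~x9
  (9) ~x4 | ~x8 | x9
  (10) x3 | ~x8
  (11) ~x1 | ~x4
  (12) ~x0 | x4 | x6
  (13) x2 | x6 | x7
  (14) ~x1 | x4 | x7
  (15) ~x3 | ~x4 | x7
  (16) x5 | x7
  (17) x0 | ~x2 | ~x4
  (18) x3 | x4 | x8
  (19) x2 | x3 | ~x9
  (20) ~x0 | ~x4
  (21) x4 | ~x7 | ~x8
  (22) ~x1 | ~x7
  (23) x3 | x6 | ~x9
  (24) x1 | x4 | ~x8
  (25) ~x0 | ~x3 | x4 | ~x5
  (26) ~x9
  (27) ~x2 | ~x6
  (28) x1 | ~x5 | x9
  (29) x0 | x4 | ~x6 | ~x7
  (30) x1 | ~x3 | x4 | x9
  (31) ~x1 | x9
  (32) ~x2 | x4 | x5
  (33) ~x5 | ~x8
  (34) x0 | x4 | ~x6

Unsatisfiable — no assignment works.

Case x5 = True:
  (~x9) forces x9 = False.
  (x1 | ~x5 | x9) forces x1 = True.
  Clause (~x1 | x9) is falsified — contradiction.
Case x5 = False:
  (x5 | x7) forces x7 = True.
  (x0 | x5 | ~x7) forces x0 = True.
  (~x0 | ~x4) forces x4 = False.
  (x4 | x5 | x8) forces x8 = True.
  Clause (x4 | ~x7 | ~x8) is falsified — contradiction.
Both cases fail, so the formula is unsatisfiable.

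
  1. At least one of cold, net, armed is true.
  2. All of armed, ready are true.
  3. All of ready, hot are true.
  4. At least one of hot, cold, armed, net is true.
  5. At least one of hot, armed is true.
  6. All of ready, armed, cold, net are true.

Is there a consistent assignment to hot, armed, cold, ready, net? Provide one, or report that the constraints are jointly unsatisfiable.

hot = True, armed = True, cold = True, ready = True, net = True

  (1) {cold, net, armed}: 3 true — at least one ✓
  (2) {armed, ready}: all 2 true ✓
  (3) {ready, hot}: all 2 true ✓
  (4) {hot, cold, armed, net}: 4 true — at least one ✓
  (5) {hot, armed}: 2 true — at least one ✓
  (6) {ready, armed, cold, net}: all 4 true ✓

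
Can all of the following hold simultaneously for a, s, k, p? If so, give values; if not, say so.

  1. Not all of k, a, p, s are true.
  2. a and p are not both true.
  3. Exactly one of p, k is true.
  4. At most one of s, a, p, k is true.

a = False, s = False, k = True, p = False

  (1) {k, a, p, s}: 1/4 true — not all ✓
  (2) a=F, p=F — not both ✓
  (3) {p, k}: 1 true — exactly one ✓
  (4) {s, a, p, k}: 1 true — at most one ✓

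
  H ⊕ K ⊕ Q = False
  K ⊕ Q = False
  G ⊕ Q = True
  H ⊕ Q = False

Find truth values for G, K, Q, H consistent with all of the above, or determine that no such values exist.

G=T; K=F; Q=F; H=F

H ⊕ K ⊕ Q = F ⊕ F ⊕ F = False ✓
K ⊕ Q = F ⊕ F = False ✓
G ⊕ Q = T ⊕ F = True ✓
H ⊕ Q = F ⊕ F = False ✓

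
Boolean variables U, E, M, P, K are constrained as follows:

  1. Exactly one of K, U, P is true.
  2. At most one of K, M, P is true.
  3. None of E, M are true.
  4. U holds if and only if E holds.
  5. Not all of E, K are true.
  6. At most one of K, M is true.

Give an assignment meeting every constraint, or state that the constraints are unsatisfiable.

U = False, E = False, M = False, P = False, K = True

  (1) {K, U, P}: 1 true — exactly one ✓
  (2) {K, M, P}: 1 true — at most one ✓
  (3) {E, M}: 0 true — none ✓
  (4) U=F, E=F — same ✓
  (5) {E, K}: 1/2 true — not all ✓
  (6) {K, M}: 1 true — at most one ✓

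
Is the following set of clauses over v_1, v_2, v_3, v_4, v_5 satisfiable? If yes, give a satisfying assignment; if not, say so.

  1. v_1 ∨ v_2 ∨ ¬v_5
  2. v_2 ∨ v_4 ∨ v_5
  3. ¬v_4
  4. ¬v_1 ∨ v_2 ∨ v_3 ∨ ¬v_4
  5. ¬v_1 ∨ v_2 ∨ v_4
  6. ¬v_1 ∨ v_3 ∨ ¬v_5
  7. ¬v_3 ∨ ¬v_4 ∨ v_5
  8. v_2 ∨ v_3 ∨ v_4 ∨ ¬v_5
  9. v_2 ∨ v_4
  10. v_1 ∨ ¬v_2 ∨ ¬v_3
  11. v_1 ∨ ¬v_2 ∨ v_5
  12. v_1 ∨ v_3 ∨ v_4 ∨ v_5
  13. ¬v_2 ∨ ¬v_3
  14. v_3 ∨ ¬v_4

Unit clause (¬v_4) forces v_4 = False.
In (v_2 ∨ v_4) only v_2 is left, so v_2 = True.
In (¬v_2 ∨ ¬v_3) only ¬v_3 is left, so v_3 = False.
Set v_1 = False.
  then (v_1 ∨ ¬v_2 ∨ v_5) forces v_5 = True.
All clauses satisfied.

v_1 = False; v_2 = True; v_3 = False; v_4 = False; v_5 = True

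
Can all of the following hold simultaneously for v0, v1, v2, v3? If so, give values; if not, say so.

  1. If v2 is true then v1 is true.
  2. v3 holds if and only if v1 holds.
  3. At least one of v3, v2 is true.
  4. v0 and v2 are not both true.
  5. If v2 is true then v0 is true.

v0 = True; v1 = True; v2 = False; v3 = True

  (1) v2=F ⇒ v1: vacuous ✓
  (2) v3=T, v1=T — same ✓
  (3) {v3, v2}: 1 true — at least one ✓
  (4) v0=T, v2=F — not both ✓
  (5) v2=F ⇒ v0: vacuous ✓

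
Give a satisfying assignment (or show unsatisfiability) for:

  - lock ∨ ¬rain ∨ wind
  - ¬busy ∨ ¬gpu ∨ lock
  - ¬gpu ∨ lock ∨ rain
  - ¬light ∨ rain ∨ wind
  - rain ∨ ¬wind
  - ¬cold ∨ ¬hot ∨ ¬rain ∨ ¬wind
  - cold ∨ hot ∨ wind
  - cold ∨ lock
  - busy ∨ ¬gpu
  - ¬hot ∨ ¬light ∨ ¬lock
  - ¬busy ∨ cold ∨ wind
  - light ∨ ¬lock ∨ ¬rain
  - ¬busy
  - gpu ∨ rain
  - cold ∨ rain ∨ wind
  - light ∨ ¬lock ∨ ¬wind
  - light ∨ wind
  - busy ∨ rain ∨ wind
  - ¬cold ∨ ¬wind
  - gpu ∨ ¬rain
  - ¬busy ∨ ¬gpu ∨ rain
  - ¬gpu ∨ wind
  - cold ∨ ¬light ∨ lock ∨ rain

The formula is unsatisfiable.

Case busy = True:
  Clause (¬busy) is falsified — contradiction.
Case busy = False:
  (busy ∨ ¬gpu) forces gpu = False.
  (gpu ∨ rain) forces rain = True.
  Clause (gpu ∨ ¬rain) is falsified — contradiction.
Both cases fail, so the formula is unsatisfiable.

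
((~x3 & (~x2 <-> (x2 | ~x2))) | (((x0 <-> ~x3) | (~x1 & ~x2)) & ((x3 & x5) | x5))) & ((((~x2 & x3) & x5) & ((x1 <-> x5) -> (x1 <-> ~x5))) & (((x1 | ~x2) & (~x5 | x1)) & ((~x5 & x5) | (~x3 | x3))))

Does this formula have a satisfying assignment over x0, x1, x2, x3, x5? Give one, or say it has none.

Case x3 = True: the formula simplifies to ((~x0 | (~x1 & ~x2)) & (x5 | x5)) & (((~x2 & x5) & ((x1 <-> x5) -> (x1 <-> ~x5))) & ((x1 | ~x2) & (~x5 | x1))).
  x5 = True: simplifies to (~x0 | (~x1 & ~x2)) & ((~x2 & (x1 -> ~x1)) & ((x1 | ~x2) & x1)).
    x1 = True: the conjunct x1 -> ~x1 becomes True -> ~True = False.
    x1 = False: the conjunct x1 is False.
  x5 = False: the conjunct x5 | x5 becomes False | False = False.
Case x3 = False: the conjunct x3 is False.
Both cases fail — unsatisfiable.

The formula is unsatisfiable.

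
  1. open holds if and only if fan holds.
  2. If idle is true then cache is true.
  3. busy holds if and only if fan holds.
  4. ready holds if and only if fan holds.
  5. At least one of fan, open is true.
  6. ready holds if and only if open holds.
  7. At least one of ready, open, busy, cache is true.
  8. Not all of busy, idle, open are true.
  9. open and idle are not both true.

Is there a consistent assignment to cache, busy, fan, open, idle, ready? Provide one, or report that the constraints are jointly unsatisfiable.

cache: False; busy: True; fan: True; open: True; idle: False; ready: True

  (1) open=T, fan=T — same ✓
  (2) idle=F ⇒ cache: vacuous ✓
  (3) busy=T, fan=T — same ✓
  (4) ready=T, fan=T — same ✓
  (5) {fan, open}: 2 true — at least one ✓
  (6) ready=T, open=T — same ✓
  (7) {ready, open, busy, cache}: 3 true — at least one ✓
  (8) {busy, idle, open}: 2/3 true — not all ✓
  (9) open=T, idle=F — not both ✓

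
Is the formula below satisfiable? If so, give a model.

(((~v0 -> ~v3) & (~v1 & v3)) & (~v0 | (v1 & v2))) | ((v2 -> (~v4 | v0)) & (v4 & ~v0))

v0=F, v1=T, v2=F, v3=F, v4=T

  (((~v0 -> ~v3) & (~v1 & v3)) & (~v0 | (v1 & v2))) | ((v2 -> (~v4 | v0)) & (v4 & ~v0)) = True
    ((~v0 -> ~v3) & (~v1 & v3)) & (~v0 | (v1 & v2)) = False
      (~v0 -> ~v3) & (~v1 & v3) = False
        ~v0 -> ~v3 = True
          ~v0 = True
          ~v3 = True
        ~v1 & v3 = False
          ~v1 = False
      ~v0 | (v1 & v2) = True
        ~v0 = True
        v1 & v2 = False
    (v2 -> (~v4 | v0)) & (v4 & ~v0) = True
      v2 -> (~v4 | v0) = True
        ~v4 | v0 = False
          ~v4 = False
      v4 & ~v0 = True
        ~v0 = True
The formula evaluates to True.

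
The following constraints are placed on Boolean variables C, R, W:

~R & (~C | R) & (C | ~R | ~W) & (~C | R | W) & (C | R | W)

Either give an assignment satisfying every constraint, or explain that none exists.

C = False, R = False, W = True

Unit clause (~R) forces R = False.
In (~C | R) only ~C is left, so C = False.
In (C | R | W) only W is left, so W = True.
Check each clause:
  (~R): ~R holds.
  (~C | R): ~C holds.
  (C | ~R | ~W): ~R holds.
  (~C | R | W): ~C holds.
  (C | R | W): W holds.
All clauses satisfied.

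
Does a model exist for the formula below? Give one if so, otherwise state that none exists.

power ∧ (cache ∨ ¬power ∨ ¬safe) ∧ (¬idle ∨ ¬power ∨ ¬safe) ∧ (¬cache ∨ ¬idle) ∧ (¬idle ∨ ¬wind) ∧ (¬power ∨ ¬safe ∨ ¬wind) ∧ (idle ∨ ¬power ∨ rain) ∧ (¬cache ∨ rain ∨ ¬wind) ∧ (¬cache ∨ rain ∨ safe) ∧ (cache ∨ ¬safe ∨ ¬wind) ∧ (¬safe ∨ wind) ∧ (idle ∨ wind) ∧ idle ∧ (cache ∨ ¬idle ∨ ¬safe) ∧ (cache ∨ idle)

Unit clause (power) forces power = True.
Unit clause (idle) forces idle = True.
In (¬idle ∨ ¬power ∨ ¬safe) only ¬safe is left, so safe = False.
In (¬cache ∨ ¬idle) only ¬cache is left, so cache = False.
In (¬idle ∨ ¬wind) only ¬wind is left, so wind = False.
Set rain = True.
All clauses satisfied.

power: True, idle: True, wind: False, rain: True, cache: False, safe: False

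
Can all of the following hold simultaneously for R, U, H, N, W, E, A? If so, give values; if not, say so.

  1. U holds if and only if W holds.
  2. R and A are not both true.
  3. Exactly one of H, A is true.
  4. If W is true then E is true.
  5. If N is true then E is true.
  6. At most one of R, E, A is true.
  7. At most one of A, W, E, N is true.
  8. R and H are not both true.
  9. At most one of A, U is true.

R = False; U = False; H = False; N = False; W = False; E = False; A = True

  (1) U=F, W=F — same ✓
  (2) R=F, A=T — not both ✓
  (3) {H, A}: 1 true — exactly one ✓
  (4) W=F ⇒ E: vacuous ✓
  (5) N=F ⇒ E: vacuous ✓
  (6) {R, E, A}: 1 true — at most one ✓
  (7) {A, W, E, N}: 1 true — at most one ✓
  (8) R=F, H=F — not both ✓
  (9) {A, U}: 1 true — at most one ✓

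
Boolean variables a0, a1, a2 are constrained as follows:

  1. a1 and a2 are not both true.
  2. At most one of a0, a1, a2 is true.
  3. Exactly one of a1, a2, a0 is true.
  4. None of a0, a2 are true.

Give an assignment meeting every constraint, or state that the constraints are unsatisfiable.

a0: False, a1: True, a2: False

  (1) a1=T, a2=F — not both ✓
  (2) {a0, a1, a2}: 1 true — at most one ✓
  (3) {a1, a2, a0}: 1 true — exactly one ✓
  (4) {a0, a2}: 0 true — none ✓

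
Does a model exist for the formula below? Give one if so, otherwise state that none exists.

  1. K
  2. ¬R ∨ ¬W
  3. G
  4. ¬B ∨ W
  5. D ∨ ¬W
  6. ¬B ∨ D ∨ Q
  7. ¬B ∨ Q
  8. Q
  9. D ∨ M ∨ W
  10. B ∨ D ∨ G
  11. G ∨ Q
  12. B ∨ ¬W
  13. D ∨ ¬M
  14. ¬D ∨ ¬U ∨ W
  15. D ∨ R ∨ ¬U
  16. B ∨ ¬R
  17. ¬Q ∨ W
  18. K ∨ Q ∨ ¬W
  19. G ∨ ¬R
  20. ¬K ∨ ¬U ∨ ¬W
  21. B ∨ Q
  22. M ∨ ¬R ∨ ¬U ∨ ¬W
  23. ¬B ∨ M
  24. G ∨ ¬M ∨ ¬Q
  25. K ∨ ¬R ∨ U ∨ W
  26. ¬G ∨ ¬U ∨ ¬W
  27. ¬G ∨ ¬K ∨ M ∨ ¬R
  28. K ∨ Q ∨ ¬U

Unit clause (K) forces K = True.
Unit clause (G) forces G = True.
Unit clause (Q) forces Q = True.
In (¬Q ∨ W) only W is left, so W = True.
In (¬K ∨ ¬U ∨ ¬W) only ¬U is left, so U = False.
In (¬R ∨ ¬W) only ¬R is left, so R = False.
In (D ∨ ¬W) only D is left, so D = True.
In (B ∨ ¬W) only B is left, so B = True.
In (¬B ∨ M) only M is left, so M = True.
All clauses satisfied.

Q = True, G = True, R = False, U = False, M = True, B = True, W = True, D = True, K = True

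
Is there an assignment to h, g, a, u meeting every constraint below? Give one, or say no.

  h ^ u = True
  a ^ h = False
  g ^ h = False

h = False, g = False, a = False, u = True

h ^ u = F ^ T = True ✓
a ^ h = F ^ F = False ✓
g ^ h = F ^ F = False ✓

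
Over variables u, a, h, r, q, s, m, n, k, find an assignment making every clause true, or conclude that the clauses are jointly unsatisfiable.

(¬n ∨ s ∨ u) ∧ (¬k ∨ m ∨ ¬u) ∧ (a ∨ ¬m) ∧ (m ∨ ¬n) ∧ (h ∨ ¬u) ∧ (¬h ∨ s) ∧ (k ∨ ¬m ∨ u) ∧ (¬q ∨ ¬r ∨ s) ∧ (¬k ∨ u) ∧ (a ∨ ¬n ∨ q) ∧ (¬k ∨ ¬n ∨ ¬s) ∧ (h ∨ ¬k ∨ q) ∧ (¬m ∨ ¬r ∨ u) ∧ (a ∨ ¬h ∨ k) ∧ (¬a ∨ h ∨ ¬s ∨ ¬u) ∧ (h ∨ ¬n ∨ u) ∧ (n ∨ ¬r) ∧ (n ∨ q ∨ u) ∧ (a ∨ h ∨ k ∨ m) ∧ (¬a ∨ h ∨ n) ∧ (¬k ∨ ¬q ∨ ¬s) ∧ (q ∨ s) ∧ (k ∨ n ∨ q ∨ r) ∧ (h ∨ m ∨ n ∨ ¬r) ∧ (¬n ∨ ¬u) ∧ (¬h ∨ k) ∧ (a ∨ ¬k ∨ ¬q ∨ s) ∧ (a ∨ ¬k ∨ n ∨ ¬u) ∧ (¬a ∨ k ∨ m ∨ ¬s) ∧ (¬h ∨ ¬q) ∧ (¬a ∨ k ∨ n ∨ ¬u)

Set u = True.
  then (h ∨ ¬u) forces h = True.
  then (¬h ∨ s) forces s = True.
  then (¬n ∨ ¬u) forces n = False.
  then (¬h ∨ k) forces k = True.
  then (a ∨ ¬k ∨ n ∨ ¬u) forces a = True.
  then (¬h ∨ ¬q) forces q = False.
  then (¬k ∨ m ∨ ¬u) forces m = True.
  then (n ∨ ¬r) forces r = False.
All clauses satisfied.

u: True; a: True; h: True; r: False; q: False; s: True; m: True; n: False; k: True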